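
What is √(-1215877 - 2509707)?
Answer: 4*I*√232849 ≈ 1930.2*I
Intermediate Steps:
√(-1215877 - 2509707) = √(-3725584) = 4*I*√232849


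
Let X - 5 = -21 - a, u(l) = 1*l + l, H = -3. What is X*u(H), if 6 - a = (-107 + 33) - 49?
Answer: 870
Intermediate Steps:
u(l) = 2*l (u(l) = l + l = 2*l)
a = 129 (a = 6 - ((-107 + 33) - 49) = 6 - (-74 - 49) = 6 - 1*(-123) = 6 + 123 = 129)
X = -145 (X = 5 + (-21 - 1*129) = 5 + (-21 - 129) = 5 - 150 = -145)
X*u(H) = -290*(-3) = -145*(-6) = 870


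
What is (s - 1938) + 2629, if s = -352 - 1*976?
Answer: -637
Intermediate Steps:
s = -1328 (s = -352 - 976 = -1328)
(s - 1938) + 2629 = (-1328 - 1938) + 2629 = -3266 + 2629 = -637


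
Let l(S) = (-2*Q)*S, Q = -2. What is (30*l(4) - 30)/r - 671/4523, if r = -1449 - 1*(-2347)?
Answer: 716396/2030827 ≈ 0.35276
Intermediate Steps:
l(S) = 4*S (l(S) = (-2*(-2))*S = 4*S)
r = 898 (r = -1449 + 2347 = 898)
(30*l(4) - 30)/r - 671/4523 = (30*(4*4) - 30)/898 - 671/4523 = (30*16 - 30)*(1/898) - 671*1/4523 = (480 - 30)*(1/898) - 671/4523 = 450*(1/898) - 671/4523 = 225/449 - 671/4523 = 716396/2030827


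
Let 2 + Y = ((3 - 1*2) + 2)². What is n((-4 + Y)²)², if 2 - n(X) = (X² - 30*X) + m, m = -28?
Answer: 47961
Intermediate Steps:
Y = 7 (Y = -2 + ((3 - 1*2) + 2)² = -2 + ((3 - 2) + 2)² = -2 + (1 + 2)² = -2 + 3² = -2 + 9 = 7)
n(X) = 30 - X² + 30*X (n(X) = 2 - ((X² - 30*X) - 28) = 2 - (-28 + X² - 30*X) = 2 + (28 - X² + 30*X) = 30 - X² + 30*X)
n((-4 + Y)²)² = (30 - ((-4 + 7)²)² + 30*(-4 + 7)²)² = (30 - (3²)² + 30*3²)² = (30 - 1*9² + 30*9)² = (30 - 1*81 + 270)² = (30 - 81 + 270)² = 219² = 47961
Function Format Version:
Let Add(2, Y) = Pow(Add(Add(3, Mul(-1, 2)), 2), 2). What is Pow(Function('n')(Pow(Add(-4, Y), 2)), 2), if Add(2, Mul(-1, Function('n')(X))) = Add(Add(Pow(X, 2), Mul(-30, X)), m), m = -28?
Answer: 47961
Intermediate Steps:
Y = 7 (Y = Add(-2, Pow(Add(Add(3, Mul(-1, 2)), 2), 2)) = Add(-2, Pow(Add(Add(3, -2), 2), 2)) = Add(-2, Pow(Add(1, 2), 2)) = Add(-2, Pow(3, 2)) = Add(-2, 9) = 7)
Function('n')(X) = Add(30, Mul(-1, Pow(X, 2)), Mul(30, X)) (Function('n')(X) = Add(2, Mul(-1, Add(Add(Pow(X, 2), Mul(-30, X)), -28))) = Add(2, Mul(-1, Add(-28, Pow(X, 2), Mul(-30, X)))) = Add(2, Add(28, Mul(-1, Pow(X, 2)), Mul(30, X))) = Add(30, Mul(-1, Pow(X, 2)), Mul(30, X)))
Pow(Function('n')(Pow(Add(-4, Y), 2)), 2) = Pow(Add(30, Mul(-1, Pow(Pow(Add(-4, 7), 2), 2)), Mul(30, Pow(Add(-4, 7), 2))), 2) = Pow(Add(30, Mul(-1, Pow(Pow(3, 2), 2)), Mul(30, Pow(3, 2))), 2) = Pow(Add(30, Mul(-1, Pow(9, 2)), Mul(30, 9)), 2) = Pow(Add(30, Mul(-1, 81), 270), 2) = Pow(Add(30, -81, 270), 2) = Pow(219, 2) = 47961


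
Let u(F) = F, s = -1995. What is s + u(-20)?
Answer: -2015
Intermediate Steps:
s + u(-20) = -1995 - 20 = -2015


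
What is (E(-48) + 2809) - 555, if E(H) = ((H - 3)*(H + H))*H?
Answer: -232754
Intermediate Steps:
E(H) = 2*H**2*(-3 + H) (E(H) = ((-3 + H)*(2*H))*H = (2*H*(-3 + H))*H = 2*H**2*(-3 + H))
(E(-48) + 2809) - 555 = (2*(-48)**2*(-3 - 48) + 2809) - 555 = (2*2304*(-51) + 2809) - 555 = (-235008 + 2809) - 555 = -232199 - 555 = -232754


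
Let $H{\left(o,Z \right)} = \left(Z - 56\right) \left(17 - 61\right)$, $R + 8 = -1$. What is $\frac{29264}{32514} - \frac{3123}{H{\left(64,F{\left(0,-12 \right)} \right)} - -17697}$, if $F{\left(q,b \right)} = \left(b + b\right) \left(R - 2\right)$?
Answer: $\frac{74259829}{138916065} \approx 0.53457$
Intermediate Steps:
$R = -9$ ($R = -8 - 1 = -9$)
$F{\left(q,b \right)} = - 22 b$ ($F{\left(q,b \right)} = \left(b + b\right) \left(-9 - 2\right) = 2 b \left(-11\right) = - 22 b$)
$H{\left(o,Z \right)} = 2464 - 44 Z$ ($H{\left(o,Z \right)} = \left(-56 + Z\right) \left(-44\right) = 2464 - 44 Z$)
$\frac{29264}{32514} - \frac{3123}{H{\left(64,F{\left(0,-12 \right)} \right)} - -17697} = \frac{29264}{32514} - \frac{3123}{\left(2464 - 44 \left(\left(-22\right) \left(-12\right)\right)\right) - -17697} = 29264 \cdot \frac{1}{32514} - \frac{3123}{\left(2464 - 11616\right) + 17697} = \frac{14632}{16257} - \frac{3123}{\left(2464 - 11616\right) + 17697} = \frac{14632}{16257} - \frac{3123}{-9152 + 17697} = \frac{14632}{16257} - \frac{3123}{8545} = \frac{74259829}{138916065}$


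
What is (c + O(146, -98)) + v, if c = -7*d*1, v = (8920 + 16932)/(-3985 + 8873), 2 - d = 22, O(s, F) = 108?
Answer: 309519/1222 ≈ 253.29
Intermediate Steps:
d = -20 (d = 2 - 1*22 = 2 - 22 = -20)
v = 6463/1222 (v = 25852/4888 = 25852*(1/4888) = 6463/1222 ≈ 5.2889)
c = 140 (c = -7*(-20)*1 = 140*1 = 140)
(c + O(146, -98)) + v = (140 + 108) + 6463/1222 = 248 + 6463/1222 = 309519/1222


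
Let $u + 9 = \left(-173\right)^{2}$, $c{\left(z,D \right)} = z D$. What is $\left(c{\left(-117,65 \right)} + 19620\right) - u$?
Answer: $-17905$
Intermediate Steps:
$c{\left(z,D \right)} = D z$
$u = 29920$ ($u = -9 + \left(-173\right)^{2} = -9 + 29929 = 29920$)
$\left(c{\left(-117,65 \right)} + 19620\right) - u = \left(65 \left(-117\right) + 19620\right) - 29920 = \left(-7605 + 19620\right) - 29920 = 12015 - 29920 = -17905$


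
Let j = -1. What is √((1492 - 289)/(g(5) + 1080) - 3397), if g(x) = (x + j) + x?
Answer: I*√3698130/33 ≈ 58.274*I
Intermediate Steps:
g(x) = -1 + 2*x (g(x) = (x - 1) + x = (-1 + x) + x = -1 + 2*x)
√((1492 - 289)/(g(5) + 1080) - 3397) = √((1492 - 289)/((-1 + 2*5) + 1080) - 3397) = √(1203/((-1 + 10) + 1080) - 3397) = √(1203/(9 + 1080) - 3397) = √(1203/1089 - 3397) = √(1203*(1/1089) - 3397) = √(401/363 - 3397) = √(-1232710/363) = I*√3698130/33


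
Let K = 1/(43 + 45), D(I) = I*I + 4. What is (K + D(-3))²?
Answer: 1311025/7744 ≈ 169.30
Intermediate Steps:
D(I) = 4 + I² (D(I) = I² + 4 = 4 + I²)
K = 1/88 ≈ 0.011364
(K + D(-3))² = (1/88 + (4 + (-3)²))² = (1/88 + (4 + 9))² = (1/88 + 13)² = (1145/88)² = 1311025/7744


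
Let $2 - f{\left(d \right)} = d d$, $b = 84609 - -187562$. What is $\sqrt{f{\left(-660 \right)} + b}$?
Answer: $i \sqrt{163427} \approx 404.26 i$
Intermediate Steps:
$b = 272171$ ($b = 84609 + 187562 = 272171$)
$f{\left(d \right)} = 2 - d^{2}$ ($f{\left(d \right)} = 2 - d d = 2 - d^{2}$)
$\sqrt{f{\left(-660 \right)} + b} = \sqrt{\left(2 - \left(-660\right)^{2}\right) + 272171} = \sqrt{\left(2 - 435600\right) + 272171} = \sqrt{-435598 + 272171} = \sqrt{-163427} = i \sqrt{163427}$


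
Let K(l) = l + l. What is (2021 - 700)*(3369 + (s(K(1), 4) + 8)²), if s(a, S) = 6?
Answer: 4709365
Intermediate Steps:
K(l) = 2*l
(2021 - 700)*(3369 + (s(K(1), 4) + 8)²) = (2021 - 700)*(3369 + (6 + 8)²) = 1321*(3369 + 14²) = 1321*(3369 + 196) = 1321*3565 = 4709365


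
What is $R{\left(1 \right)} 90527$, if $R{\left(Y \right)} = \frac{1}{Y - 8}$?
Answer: $- \frac{90527}{7} \approx -12932.0$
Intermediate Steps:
$R{\left(Y \right)} = \frac{1}{-8 + Y}$
$R{\left(1 \right)} 90527 = \frac{1}{-8 + 1} \cdot 90527 = \frac{1}{-7} \cdot 90527 = \left(- \frac{1}{7}\right) 90527 = - \frac{90527}{7}$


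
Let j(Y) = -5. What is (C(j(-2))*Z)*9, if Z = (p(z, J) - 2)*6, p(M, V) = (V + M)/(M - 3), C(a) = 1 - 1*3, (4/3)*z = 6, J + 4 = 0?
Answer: 180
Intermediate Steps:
J = -4 (J = -4 + 0 = -4)
z = 9/2 (z = (¾)*6 = 9/2 ≈ 4.5000)
C(a) = -2 (C(a) = 1 - 3 = -2)
p(M, V) = (M + V)/(-3 + M)
Z = -10 (Z = ((9/2 - 4)/(-3 + 9/2) - 2)*6 = ((½)/(3/2) - 2)*6 = ((⅔)*(½) - 2)*6 = (⅓ - 2)*6 = -5/3*6 = -10)
(C(j(-2))*Z)*9 = -2*(-10)*9 = 20*9 = 180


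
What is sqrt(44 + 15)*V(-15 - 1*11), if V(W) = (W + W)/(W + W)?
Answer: sqrt(59) ≈ 7.6811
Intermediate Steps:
V(W) = 1 (V(W) = (2*W)/((2*W)) = (2*W)*(1/(2*W)) = 1)
sqrt(44 + 15)*V(-15 - 1*11) = sqrt(44 + 15)*1 = sqrt(59)*1 = sqrt(59)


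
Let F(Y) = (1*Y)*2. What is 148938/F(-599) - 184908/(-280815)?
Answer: -6933750781/56069395 ≈ -123.66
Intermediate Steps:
F(Y) = 2*Y (F(Y) = Y*2 = 2*Y)
148938/F(-599) - 184908/(-280815) = 148938/((2*(-599))) - 184908/(-280815) = 148938/(-1198) - 184908*(-1/280815) = 148938*(-1/1198) + 61636/93605 = -74469/599 + 61636/93605 = -6933750781/56069395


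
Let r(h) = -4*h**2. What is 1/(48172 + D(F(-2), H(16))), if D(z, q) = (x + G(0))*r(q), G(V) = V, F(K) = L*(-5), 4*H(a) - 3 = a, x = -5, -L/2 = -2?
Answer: 4/194493 ≈ 2.0566e-5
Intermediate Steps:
L = 4 (L = -2*(-2) = 4)
H(a) = 3/4 + a/4
F(K) = -20 (F(K) = 4*(-5) = -20)
D(z, q) = 20*q**2 (D(z, q) = (-5 + 0)*(-4*q**2) = -(-20)*q**2 = 20*q**2)
1/(48172 + D(F(-2), H(16))) = 1/(48172 + 20*(3/4 + (1/4)*16)**2) = 1/(48172 + 20*(3/4 + 4)**2) = 1/(48172 + 20*(19/4)**2) = 1/(48172 + 20*(361/16)) = 1/(48172 + 1805/4) = 1/(194493/4) = 4/194493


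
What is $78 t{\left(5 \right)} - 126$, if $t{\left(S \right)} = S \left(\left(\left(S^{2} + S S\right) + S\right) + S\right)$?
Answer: $23274$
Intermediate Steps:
$t{\left(S \right)} = S \left(2 S + 2 S^{2}\right)$ ($t{\left(S \right)} = S \left(\left(\left(S^{2} + S^{2}\right) + S\right) + S\right) = S \left(\left(2 S^{2} + S\right) + S\right) = S \left(\left(S + 2 S^{2}\right) + S\right) = S \left(2 S + 2 S^{2}\right)$)
$78 t{\left(5 \right)} - 126 = 78 \cdot 2 \cdot 5^{2} \left(1 + 5\right) - 126 = 78 \cdot 2 \cdot 25 \cdot 6 - 126 = 78 \cdot 300 - 126 = 23400 - 126 = 23274$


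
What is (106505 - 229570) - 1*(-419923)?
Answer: 296858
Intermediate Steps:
(106505 - 229570) - 1*(-419923) = -123065 + 419923 = 296858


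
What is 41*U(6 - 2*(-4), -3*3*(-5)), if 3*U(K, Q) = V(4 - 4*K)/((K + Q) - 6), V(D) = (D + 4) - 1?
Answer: -2009/159 ≈ -12.635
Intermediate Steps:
V(D) = 3 + D (V(D) = (4 + D) - 1 = 3 + D)
U(K, Q) = (7 - 4*K)/(3*(-6 + K + Q)) (U(K, Q) = ((3 + (4 - 4*K))/((K + Q) - 6))/3 = ((7 - 4*K)/(-6 + K + Q))/3 = (7 - 4*K)/(3*(-6 + K + Q)))
41*U(6 - 2*(-4), -3*3*(-5)) = 41*((7 - 4*(6 - 2*(-4)))/(3*(-6 + (6 - 2*(-4)) - 3*3*(-5)))) = 41*((7 - 4*(6 + 8))/(3*(-6 + (6 + 8) - 9*(-5)))) = 41*((7 - 4*14)/(3*(-6 + 14 + 45))) = 41*((1/3)*(7 - 56)/53) = 41*((1/3)*(1/53)*(-49)) = 41*(-49/159) = -2009/159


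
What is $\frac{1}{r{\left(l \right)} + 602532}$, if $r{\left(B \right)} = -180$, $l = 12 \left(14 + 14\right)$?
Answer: $\frac{1}{602352} \approx 1.6602 \cdot 10^{-6}$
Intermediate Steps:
$l = 336$ ($l = 12 \cdot 28 = 336$)
$\frac{1}{r{\left(l \right)} + 602532} = \frac{1}{-180 + 602532} = \frac{1}{602352}$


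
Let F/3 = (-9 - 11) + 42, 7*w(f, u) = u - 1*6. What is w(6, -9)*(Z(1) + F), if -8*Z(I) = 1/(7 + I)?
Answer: -63345/448 ≈ -141.40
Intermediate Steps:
w(f, u) = -6/7 + u/7 (w(f, u) = (u - 1*6)/7 = (u - 6)/7 = (-6 + u)/7 = -6/7 + u/7)
Z(I) = -1/(8*(7 + I))
F = 66 (F = 3*((-9 - 11) + 42) = 3*(-20 + 42) = 3*22 = 66)
w(6, -9)*(Z(1) + F) = (-6/7 + (⅐)*(-9))*(-1/(56 + 8*1) + 66) = (-6/7 - 9/7)*(-1/(56 + 8) + 66) = -15*(-1/64 + 66)/7 = -15/7*4223/64 = -63345/448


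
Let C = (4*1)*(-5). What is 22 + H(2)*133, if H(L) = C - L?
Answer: -2904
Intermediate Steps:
C = -20 (C = 4*(-5) = -20)
H(L) = -20 - L
22 + H(2)*133 = 22 + (-20 - 1*2)*133 = 22 + (-20 - 2)*133 = 22 - 22*133 = 22 - 2926 = -2904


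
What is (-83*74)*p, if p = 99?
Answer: -608058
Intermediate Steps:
(-83*74)*p = -83*74*99 = -6142*99 = -608058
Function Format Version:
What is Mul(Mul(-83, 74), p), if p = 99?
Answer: -608058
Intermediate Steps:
Mul(Mul(-83, 74), p) = Mul(Mul(-83, 74), 99) = Mul(-6142, 99) = -608058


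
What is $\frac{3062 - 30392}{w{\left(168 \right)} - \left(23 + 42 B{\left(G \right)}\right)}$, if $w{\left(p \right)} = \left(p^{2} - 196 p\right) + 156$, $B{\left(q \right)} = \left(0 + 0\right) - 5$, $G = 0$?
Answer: $\frac{27330}{4361} \approx 6.2669$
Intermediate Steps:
$B{\left(q \right)} = -5$ ($B{\left(q \right)} = 0 - 5 = -5$)
$w{\left(p \right)} = 156 + p^{2} - 196 p$
$\frac{3062 - 30392}{w{\left(168 \right)} - \left(23 + 42 B{\left(G \right)}\right)} = \frac{3062 - 30392}{\left(156 + 168^{2} - 32928\right) - -187} = - \frac{27330}{\left(156 + 28224 - 32928\right) + \left(210 - 23\right)} = - \frac{27330}{-4548 + 187} = - \frac{27330}{-4361} = \left(-27330\right) \left(- \frac{1}{4361}\right) = \frac{27330}{4361}$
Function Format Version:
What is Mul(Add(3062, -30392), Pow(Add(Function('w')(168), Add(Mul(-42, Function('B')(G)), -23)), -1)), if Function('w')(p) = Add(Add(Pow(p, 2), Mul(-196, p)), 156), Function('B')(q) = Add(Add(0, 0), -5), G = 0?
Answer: Rational(27330, 4361) ≈ 6.2669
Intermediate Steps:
Function('B')(q) = -5 (Function('B')(q) = Add(0, -5) = -5)
Function('w')(p) = Add(156, Pow(p, 2), Mul(-196, p))
Mul(Add(3062, -30392), Pow(Add(Function('w')(168), Add(Mul(-42, Function('B')(G)), -23)), -1)) = Mul(Add(3062, -30392), Pow(Add(Add(156, Pow(168, 2), Mul(-196, 168)), Add(Mul(-42, -5), -23)), -1)) = Mul(-27330, Pow(Add(Add(156, 28224, -32928), Add(210, -23)), -1)) = Mul(-27330, Pow(Add(-4548, 187), -1)) = Mul(-27330, Pow(-4361, -1)) = Mul(-27330, Rational(-1, 4361)) = Rational(27330, 4361)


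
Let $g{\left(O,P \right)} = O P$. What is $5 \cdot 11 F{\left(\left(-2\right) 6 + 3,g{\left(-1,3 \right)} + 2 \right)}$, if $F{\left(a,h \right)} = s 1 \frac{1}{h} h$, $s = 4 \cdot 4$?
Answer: $880$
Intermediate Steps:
$s = 16$
$F{\left(a,h \right)} = 16$ ($F{\left(a,h \right)} = 16 \cdot 1 \frac{1}{h} h = \frac{16}{h} h = 16$)
$5 \cdot 11 F{\left(\left(-2\right) 6 + 3,g{\left(-1,3 \right)} + 2 \right)} = 5 \cdot 11 \cdot 16 = 55 \cdot 16 = 880$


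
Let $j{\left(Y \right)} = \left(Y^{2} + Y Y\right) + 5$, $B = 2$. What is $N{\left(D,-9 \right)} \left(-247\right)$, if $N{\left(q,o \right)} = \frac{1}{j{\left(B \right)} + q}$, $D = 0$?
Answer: $-19$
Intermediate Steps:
$j{\left(Y \right)} = 5 + 2 Y^{2}$ ($j{\left(Y \right)} = \left(Y^{2} + Y^{2}\right) + 5 = 2 Y^{2} + 5 = 5 + 2 Y^{2}$)
$N{\left(q,o \right)} = \frac{1}{13 + q}$ ($N{\left(q,o \right)} = \frac{1}{\left(5 + 2 \cdot 2^{2}\right) + q} = \frac{1}{\left(5 + 2 \cdot 4\right) + q} = \frac{1}{\left(5 + 8\right) + q} = \frac{1}{13 + q}$)
$N{\left(D,-9 \right)} \left(-247\right) = \frac{1}{13 + 0} \left(-247\right) = \frac{1}{13} \left(-247\right) = -19$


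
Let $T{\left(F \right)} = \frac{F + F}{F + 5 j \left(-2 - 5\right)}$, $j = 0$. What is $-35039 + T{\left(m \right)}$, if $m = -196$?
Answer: $-35037$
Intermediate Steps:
$T{\left(F \right)} = 2$ ($T{\left(F \right)} = \frac{F + F}{F + 5 \cdot 0 \left(-2 - 5\right)} = \frac{2 F}{F + 5 \cdot 0 \left(-7\right)} = \frac{2 F}{F + 5 \cdot 0} = \frac{2 F}{F + 0} = \frac{2 F}{F} = 2$)
$-35039 + T{\left(m \right)} = -35039 + 2 = -35037$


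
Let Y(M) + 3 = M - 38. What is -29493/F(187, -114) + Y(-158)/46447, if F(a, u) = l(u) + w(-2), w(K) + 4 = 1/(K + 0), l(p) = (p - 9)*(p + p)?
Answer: -305653607/289411257 ≈ -1.0561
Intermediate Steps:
Y(M) = -41 + M (Y(M) = -3 + (M - 38) = -3 + (-38 + M) = -41 + M)
l(p) = 2*p*(-9 + p) (l(p) = (-9 + p)*(2*p) = 2*p*(-9 + p))
w(K) = -4 + 1/K (w(K) = -4 + 1/(K + 0) = -4 + 1/K)
F(a, u) = -9/2 + 2*u*(-9 + u) (F(a, u) = 2*u*(-9 + u) + (-4 + 1/(-2)) = 2*u*(-9 + u) + (-4 - ½) = 2*u*(-9 + u) - 9/2 = -9/2 + 2*u*(-9 + u))
-29493/F(187, -114) + Y(-158)/46447 = -29493/(-9/2 + 2*(-114)*(-9 - 114)) + (-41 - 158)/46447 = -29493/(-9/2 + 2*(-114)*(-123)) - 199*1/46447 = -29493/(-9/2 + 28044) - 199/46447 = -29493/56079/2 - 199/46447 = -29493*2/56079 - 199/46447 = -6554/6231 - 199/46447 = -305653607/289411257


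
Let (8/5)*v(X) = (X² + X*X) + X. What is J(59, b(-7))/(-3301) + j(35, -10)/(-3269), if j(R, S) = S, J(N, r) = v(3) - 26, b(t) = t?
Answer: 600787/86327752 ≈ 0.0069594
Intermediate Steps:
v(X) = 5*X²/4 + 5*X/8 (v(X) = 5*((X² + X*X) + X)/8 = 5*((X² + X²) + X)/8 = 5*(2*X² + X)/8 = 5*(X + 2*X²)/8 = 5*X²/4 + 5*X/8)
J(N, r) = -103/8 (J(N, r) = (5/8)*3*(1 + 2*3) - 26 = (5/8)*3*(1 + 6) - 26 = (5/8)*3*7 - 26 = 105/8 - 26 = -103/8)
J(59, b(-7))/(-3301) + j(35, -10)/(-3269) = -103/8/(-3301) - 10/(-3269) = -103/8*(-1/3301) - 10*(-1/3269) = 103/26408 + 10/3269 = 600787/86327752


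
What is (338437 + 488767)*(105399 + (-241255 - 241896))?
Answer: -312477965408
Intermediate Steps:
(338437 + 488767)*(105399 + (-241255 - 241896)) = 827204*(105399 - 483151) = 827204*(-377752) = -312477965408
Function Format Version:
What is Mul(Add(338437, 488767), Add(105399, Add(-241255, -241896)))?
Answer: -312477965408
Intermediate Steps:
Mul(Add(338437, 488767), Add(105399, Add(-241255, -241896))) = Mul(827204, Add(105399, -483151)) = Mul(827204, -377752) = -312477965408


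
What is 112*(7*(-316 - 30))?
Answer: -271264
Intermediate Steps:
112*(7*(-316 - 30)) = 112*(7*(-346)) = 112*(-2422) = -271264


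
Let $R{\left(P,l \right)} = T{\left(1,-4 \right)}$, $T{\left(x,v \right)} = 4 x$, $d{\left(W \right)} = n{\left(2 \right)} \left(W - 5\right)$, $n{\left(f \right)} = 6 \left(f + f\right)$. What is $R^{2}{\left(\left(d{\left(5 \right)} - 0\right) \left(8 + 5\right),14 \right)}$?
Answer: $16$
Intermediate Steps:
$n{\left(f \right)} = 12 f$ ($n{\left(f \right)} = 6 \cdot 2 f = 12 f$)
$d{\left(W \right)} = -120 + 24 W$ ($d{\left(W \right)} = 12 \cdot 2 \left(W - 5\right) = 24 \left(-5 + W\right) = -120 + 24 W$)
$R{\left(P,l \right)} = 4$ ($R{\left(P,l \right)} = 4 \cdot 1 = 4$)
$R^{2}{\left(\left(d{\left(5 \right)} - 0\right) \left(8 + 5\right),14 \right)} = 4^{2} = 16$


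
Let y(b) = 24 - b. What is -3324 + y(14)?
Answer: -3314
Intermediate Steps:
-3324 + y(14) = -3324 + (24 - 1*14) = -3324 + (24 - 14) = -3324 + 10 = -3314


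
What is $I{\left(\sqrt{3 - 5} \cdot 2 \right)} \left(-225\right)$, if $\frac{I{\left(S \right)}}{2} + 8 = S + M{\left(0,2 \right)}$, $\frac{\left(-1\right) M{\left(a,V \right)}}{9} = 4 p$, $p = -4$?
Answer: $-61200 - 900 i \sqrt{2} \approx -61200.0 - 1272.8 i$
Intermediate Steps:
$M{\left(a,V \right)} = 144$ ($M{\left(a,V \right)} = - 9 \cdot 4 \left(-4\right) = \left(-9\right) \left(-16\right) = 144$)
$I{\left(S \right)} = 272 + 2 S$ ($I{\left(S \right)} = -16 + 2 \left(S + 144\right) = -16 + 2 \left(144 + S\right) = -16 + \left(288 + 2 S\right) = 272 + 2 S$)
$I{\left(\sqrt{3 - 5} \cdot 2 \right)} \left(-225\right) = \left(272 + 2 \sqrt{3 - 5} \cdot 2\right) \left(-225\right) = \left(272 + 2 \sqrt{-2} \cdot 2\right) \left(-225\right) = \left(272 + 2 i \sqrt{2} \cdot 2\right) \left(-225\right) = \left(272 + 2 \cdot 2 i \sqrt{2}\right) \left(-225\right) = \left(272 + 4 i \sqrt{2}\right) \left(-225\right) = -61200 - 900 i \sqrt{2}$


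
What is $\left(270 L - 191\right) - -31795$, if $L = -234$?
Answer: $-31576$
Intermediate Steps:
$\left(270 L - 191\right) - -31795 = \left(270 \left(-234\right) - 191\right) - -31795 = \left(-63180 - 191\right) + 31795 = -63371 + 31795 = -31576$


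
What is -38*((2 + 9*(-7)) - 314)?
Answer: 14250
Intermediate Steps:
-38*((2 + 9*(-7)) - 314) = -38*((2 - 63) - 314) = -38*(-61 - 314) = -38*(-375) = 14250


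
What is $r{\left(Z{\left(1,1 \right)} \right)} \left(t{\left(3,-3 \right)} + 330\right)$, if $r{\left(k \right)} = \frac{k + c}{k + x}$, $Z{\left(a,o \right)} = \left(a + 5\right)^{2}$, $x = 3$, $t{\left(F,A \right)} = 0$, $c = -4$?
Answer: $\frac{3520}{13} \approx 270.77$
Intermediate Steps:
$Z{\left(a,o \right)} = \left(5 + a\right)^{2}$
$r{\left(k \right)} = \frac{-4 + k}{3 + k}$ ($r{\left(k \right)} = \frac{k - 4}{k + 3} = \frac{-4 + k}{3 + k}$)
$r{\left(Z{\left(1,1 \right)} \right)} \left(t{\left(3,-3 \right)} + 330\right) = \frac{-4 + \left(5 + 1\right)^{2}}{3 + \left(5 + 1\right)^{2}} \left(0 + 330\right) = \frac{-4 + 6^{2}}{3 + 6^{2}} \cdot 330 = \frac{-4 + 36}{3 + 36} \cdot 330 = \frac{1}{39} \cdot 32 \cdot 330 = \frac{32}{39} \cdot 330 = \frac{3520}{13}$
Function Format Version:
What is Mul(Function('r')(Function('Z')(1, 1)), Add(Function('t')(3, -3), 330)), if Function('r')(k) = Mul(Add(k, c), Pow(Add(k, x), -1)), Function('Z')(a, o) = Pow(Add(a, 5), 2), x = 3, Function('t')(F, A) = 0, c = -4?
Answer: Rational(3520, 13) ≈ 270.77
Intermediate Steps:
Function('Z')(a, o) = Pow(Add(5, a), 2)
Function('r')(k) = Mul(Pow(Add(3, k), -1), Add(-4, k)) (Function('r')(k) = Mul(Add(k, -4), Pow(Add(k, 3), -1)) = Mul(Add(-4, k), Pow(Add(3, k), -1)) = Mul(Pow(Add(3, k), -1), Add(-4, k)))
Mul(Function('r')(Function('Z')(1, 1)), Add(Function('t')(3, -3), 330)) = Mul(Mul(Pow(Add(3, Pow(Add(5, 1), 2)), -1), Add(-4, Pow(Add(5, 1), 2))), Add(0, 330)) = Mul(Mul(Pow(Add(3, Pow(6, 2)), -1), Add(-4, Pow(6, 2))), 330) = Mul(Mul(Pow(Add(3, 36), -1), Add(-4, 36)), 330) = Mul(Mul(Pow(39, -1), 32), 330) = Mul(Mul(Rational(1, 39), 32), 330) = Mul(Rational(32, 39), 330) = Rational(3520, 13)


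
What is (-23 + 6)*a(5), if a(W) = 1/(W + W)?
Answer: -17/10 ≈ -1.7000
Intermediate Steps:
a(W) = 1/(2*W)
(-23 + 6)*a(5) = (-23 + 6)*((1/2)/5) = -17/(2*5) = -17*1/10 = -17/10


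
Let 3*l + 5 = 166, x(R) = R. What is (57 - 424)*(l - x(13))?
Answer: -44774/3 ≈ -14925.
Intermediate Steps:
l = 161/3 (l = -5/3 + (⅓)*166 = -5/3 + 166/3 = 161/3 ≈ 53.667)
(57 - 424)*(l - x(13)) = (57 - 424)*(161/3 - 1*13) = -367*(161/3 - 13) = -367*122/3 = -44774/3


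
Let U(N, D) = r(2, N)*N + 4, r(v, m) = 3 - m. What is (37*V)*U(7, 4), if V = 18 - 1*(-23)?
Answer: -36408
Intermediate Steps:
U(N, D) = 4 + N*(3 - N) (U(N, D) = (3 - N)*N + 4 = N*(3 - N) + 4 = 4 + N*(3 - N))
V = 41 (V = 18 + 23 = 41)
(37*V)*U(7, 4) = (37*41)*(4 - 1*7*(-3 + 7)) = 1517*(4 - 1*7*4) = 1517*(4 - 28) = 1517*(-24) = -36408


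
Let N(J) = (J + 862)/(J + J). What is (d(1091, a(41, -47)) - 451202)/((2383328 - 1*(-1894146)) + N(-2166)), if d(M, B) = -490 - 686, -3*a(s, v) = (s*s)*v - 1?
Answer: -244962687/2316252334 ≈ -0.10576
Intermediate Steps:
a(s, v) = 1/3 - v*s**2/3 (a(s, v) = -((s*s)*v - 1)/3 = -(s**2*v - 1)/3 = -(v*s**2 - 1)/3 = -(-1 + v*s**2)/3 = 1/3 - v*s**2/3)
d(M, B) = -1176
N(J) = (862 + J)/(2*J) (N(J) = (862 + J)/((2*J)) = (862 + J)*(1/(2*J)) = (862 + J)/(2*J))
(d(1091, a(41, -47)) - 451202)/((2383328 - 1*(-1894146)) + N(-2166)) = (-1176 - 451202)/((2383328 - 1*(-1894146)) + (1/2)*(862 - 2166)/(-2166)) = -452378/((2383328 + 1894146) + (1/2)*(-1/2166)*(-1304)) = -452378/(4277474 + 326/1083) = -452378/4632504668/1083 = -452378*1083/4632504668 = -244962687/2316252334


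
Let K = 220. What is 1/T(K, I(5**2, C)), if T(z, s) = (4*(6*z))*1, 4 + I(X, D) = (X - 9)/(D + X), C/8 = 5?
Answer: 1/5280 ≈ 0.00018939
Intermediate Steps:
C = 40 (C = 8*5 = 40)
I(X, D) = -4 + (-9 + X)/(D + X) (I(X, D) = -4 + (X - 9)/(D + X) = -4 + (-9 + X)/(D + X))
T(z, s) = 24*z (T(z, s) = (24*z)*1 = 24*z)
1/T(K, I(5**2, C)) = 1/(24*220) = 1/5280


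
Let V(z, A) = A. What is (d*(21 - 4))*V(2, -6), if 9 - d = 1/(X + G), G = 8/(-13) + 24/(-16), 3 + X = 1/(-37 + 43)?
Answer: -181152/193 ≈ -938.61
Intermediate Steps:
X = -17/6 (X = -3 + 1/(-37 + 43) = -3 + 1/6 = -3 + ⅙ = -17/6 ≈ -2.8333)
G = -55/26 (G = 8*(-1/13) + 24*(-1/16) = -8/13 - 3/2 = -55/26 ≈ -2.1154)
d = 1776/193 (d = 9 - 1/(-17/6 - 55/26) = 9 - 1/(-193/39) = 9 - 1*(-39/193) = 9 + 39/193 = 1776/193 ≈ 9.2021)
(d*(21 - 4))*V(2, -6) = (1776*(21 - 4)/193)*(-6) = ((1776/193)*17)*(-6) = (30192/193)*(-6) = -181152/193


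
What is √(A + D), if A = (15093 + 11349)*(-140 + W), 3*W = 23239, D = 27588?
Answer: 19*√557214 ≈ 14183.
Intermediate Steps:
W = 23239/3 (W = (⅓)*23239 = 23239/3 ≈ 7746.3)
A = 201126666 (A = (15093 + 11349)*(-140 + 23239/3) = 26442*(22819/3) = 201126666)
√(A + D) = √(201126666 + 27588) = √201154254 = 19*√557214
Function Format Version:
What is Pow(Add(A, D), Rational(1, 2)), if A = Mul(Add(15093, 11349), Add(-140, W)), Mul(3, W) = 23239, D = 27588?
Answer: Mul(19, Pow(557214, Rational(1, 2))) ≈ 14183.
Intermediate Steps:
W = Rational(23239, 3) (W = Mul(Rational(1, 3), 23239) = Rational(23239, 3) ≈ 7746.3)
A = 201126666 (A = Mul(Add(15093, 11349), Add(-140, Rational(23239, 3))) = Mul(26442, Rational(22819, 3)) = 201126666)
Pow(Add(A, D), Rational(1, 2)) = Pow(Add(201126666, 27588), Rational(1, 2)) = Pow(201154254, Rational(1, 2)) = Mul(19, Pow(557214, Rational(1, 2)))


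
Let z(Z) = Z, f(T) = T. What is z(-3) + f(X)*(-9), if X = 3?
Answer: -30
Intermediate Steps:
z(-3) + f(X)*(-9) = -3 + 3*(-9) = -3 - 27 = -30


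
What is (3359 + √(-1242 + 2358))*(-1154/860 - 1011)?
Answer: -1462196213/430 - 1305921*√31/215 ≈ -3.4343e+6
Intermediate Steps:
(3359 + √(-1242 + 2358))*(-1154/860 - 1011) = (3359 + √1116)*(-1154*1/860 - 1011) = (3359 + 6*√31)*(-577/430 - 1011) = (3359 + 6*√31)*(-435307/430) = -1462196213/430 - 1305921*√31/215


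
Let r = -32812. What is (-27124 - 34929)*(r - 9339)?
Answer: 2615596003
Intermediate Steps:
(-27124 - 34929)*(r - 9339) = (-27124 - 34929)*(-32812 - 9339) = -62053*(-42151) = 2615596003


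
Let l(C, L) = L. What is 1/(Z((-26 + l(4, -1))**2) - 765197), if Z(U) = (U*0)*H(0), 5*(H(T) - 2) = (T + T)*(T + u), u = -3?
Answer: -1/765197 ≈ -1.3069e-6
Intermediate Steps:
H(T) = 2 + 2*T*(-3 + T)/5 (H(T) = 2 + ((T + T)*(T - 3))/5 = 2 + ((2*T)*(-3 + T))/5 = 2 + (2*T*(-3 + T))/5 = 2 + 2*T*(-3 + T)/5)
Z(U) = 0 (Z(U) = (U*0)*(2 - 6/5*0 + (2/5)*0**2) = 0*(2 + 0 + (2/5)*0) = 0*(2 + 0 + 0) = 0*2 = 0)
1/(Z((-26 + l(4, -1))**2) - 765197) = 1/(0 - 765197) = 1/(-765197) = -1/765197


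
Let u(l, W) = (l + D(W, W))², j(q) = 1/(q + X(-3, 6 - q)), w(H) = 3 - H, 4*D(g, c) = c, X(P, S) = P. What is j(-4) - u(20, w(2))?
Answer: -45943/112 ≈ -410.21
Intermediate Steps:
D(g, c) = c/4
j(q) = 1/(-3 + q) (j(q) = 1/(q - 3) = 1/(-3 + q))
u(l, W) = (l + W/4)²
j(-4) - u(20, w(2)) = 1/(-3 - 4) - ((3 - 1*2) + 4*20)²/16 = 1/(-7) - ((3 - 2) + 80)²/16 = -⅐ - (1 + 80)²/16 = -⅐ - 81²/16 = -⅐ - 6561/16 = -45943/112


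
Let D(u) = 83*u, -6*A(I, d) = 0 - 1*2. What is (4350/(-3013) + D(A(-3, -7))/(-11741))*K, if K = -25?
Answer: 3836753225/106126899 ≈ 36.153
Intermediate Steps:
A(I, d) = 1/3 (A(I, d) = -(0 - 1*2)/6 = -(0 - 2)/6 = -1/6*(-2) = 1/3)
(4350/(-3013) + D(A(-3, -7))/(-11741))*K = (4350/(-3013) + (83*(1/3))/(-11741))*(-25) = (4350*(-1/3013) + (83/3)*(-1/11741))*(-25) = (-4350/3013 - 83/35223)*(-25) = -153470129/106126899*(-25) = 3836753225/106126899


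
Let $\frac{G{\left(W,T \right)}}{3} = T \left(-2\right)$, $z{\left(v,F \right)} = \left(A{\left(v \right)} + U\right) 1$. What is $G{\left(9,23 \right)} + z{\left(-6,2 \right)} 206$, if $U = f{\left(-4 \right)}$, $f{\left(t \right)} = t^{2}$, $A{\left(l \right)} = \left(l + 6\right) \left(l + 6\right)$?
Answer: $3158$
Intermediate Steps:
$A{\left(l \right)} = \left(6 + l\right)^{2}$ ($A{\left(l \right)} = \left(6 + l\right) \left(6 + l\right) = \left(6 + l\right)^{2}$)
$U = 16$ ($U = \left(-4\right)^{2} = 16$)
$z{\left(v,F \right)} = 16 + \left(6 + v\right)^{2}$ ($z{\left(v,F \right)} = \left(\left(6 + v\right)^{2} + 16\right) 1 = \left(16 + \left(6 + v\right)^{2}\right) 1 = 16 + \left(6 + v\right)^{2}$)
$G{\left(W,T \right)} = - 6 T$ ($G{\left(W,T \right)} = 3 T \left(-2\right) = 3 \left(- 2 T\right) = - 6 T$)
$G{\left(9,23 \right)} + z{\left(-6,2 \right)} 206 = \left(-6\right) 23 + \left(16 + \left(6 - 6\right)^{2}\right) 206 = -138 + \left(16 + 0^{2}\right) 206 = -138 + \left(16 + 0\right) 206 = -138 + 16 \cdot 206 = -138 + 3296 = 3158$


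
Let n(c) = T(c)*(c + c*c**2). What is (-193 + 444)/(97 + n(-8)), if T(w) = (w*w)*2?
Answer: -251/66463 ≈ -0.0037765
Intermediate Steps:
T(w) = 2*w**2 (T(w) = w**2*2 = 2*w**2)
n(c) = 2*c**2*(c + c**3) (n(c) = (2*c**2)*(c + c*c**2) = (2*c**2)*(c + c**3) = 2*c**2*(c + c**3))
(-193 + 444)/(97 + n(-8)) = (-193 + 444)/(97 + 2*(-8)**3*(1 + (-8)**2)) = 251/(97 + 2*(-512)*(1 + 64)) = 251/(97 + 2*(-512)*65) = 251/(97 - 66560) = 251/(-66463) = 251*(-1/66463) = -251/66463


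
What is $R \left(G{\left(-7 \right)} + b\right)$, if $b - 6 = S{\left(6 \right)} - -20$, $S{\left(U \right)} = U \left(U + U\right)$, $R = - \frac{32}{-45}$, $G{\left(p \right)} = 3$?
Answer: $\frac{3232}{45} \approx 71.822$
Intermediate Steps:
$R = \frac{32}{45}$ ($R = \left(-32\right) \left(- \frac{1}{45}\right) = \frac{32}{45} \approx 0.71111$)
$S{\left(U \right)} = 2 U^{2}$ ($S{\left(U \right)} = U 2 U = 2 U^{2}$)
$b = 98$ ($b = 6 - \left(-20 - 2 \cdot 6^{2}\right) = 6 + \left(2 \cdot 36 + 20\right) = 6 + \left(72 + 20\right) = 6 + 92 = 98$)
$R \left(G{\left(-7 \right)} + b\right) = \frac{32 \left(3 + 98\right)}{45} = \frac{32}{45} \cdot 101 = \frac{3232}{45}$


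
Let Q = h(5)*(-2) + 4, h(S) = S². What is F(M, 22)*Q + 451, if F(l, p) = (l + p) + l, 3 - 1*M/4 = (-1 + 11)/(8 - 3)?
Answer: -929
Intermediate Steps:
M = 4 (M = 12 - 4*(-1 + 11)/(8 - 3) = 12 - 40/5 = 12 - 4*2 = 12 - 8 = 4)
F(l, p) = p + 2*l
Q = -46 (Q = 5²*(-2) + 4 = 25*(-2) + 4 = -50 + 4 = -46)
F(M, 22)*Q + 451 = (22 + 2*4)*(-46) + 451 = (22 + 8)*(-46) + 451 = 30*(-46) + 451 = -1380 + 451 = -929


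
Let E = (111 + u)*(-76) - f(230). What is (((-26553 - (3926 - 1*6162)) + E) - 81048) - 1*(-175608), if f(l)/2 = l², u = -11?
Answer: -43157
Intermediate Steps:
f(l) = 2*l²
E = -113400 (E = (111 - 11)*(-76) - 2*230² = 100*(-76) - 2*52900 = -7600 - 1*105800 = -7600 - 105800 = -113400)
(((-26553 - (3926 - 1*6162)) + E) - 81048) - 1*(-175608) = (((-26553 - (3926 - 1*6162)) - 113400) - 81048) - 1*(-175608) = (((-26553 - (3926 - 6162)) - 113400) - 81048) + 175608 = (((-26553 - 1*(-2236)) - 113400) - 81048) + 175608 = (((-26553 + 2236) - 113400) - 81048) + 175608 = ((-24317 - 113400) - 81048) + 175608 = (-137717 - 81048) + 175608 = -218765 + 175608 = -43157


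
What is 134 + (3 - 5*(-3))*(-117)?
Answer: -1972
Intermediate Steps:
134 + (3 - 5*(-3))*(-117) = 134 + (3 + 15)*(-117) = 134 + 18*(-117) = 134 - 2106 = -1972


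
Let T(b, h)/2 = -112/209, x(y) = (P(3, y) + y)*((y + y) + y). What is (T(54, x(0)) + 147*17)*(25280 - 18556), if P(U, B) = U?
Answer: 3510378508/209 ≈ 1.6796e+7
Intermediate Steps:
x(y) = 3*y*(3 + y) (x(y) = (3 + y)*((y + y) + y) = (3 + y)*(2*y + y) = (3 + y)*(3*y) = 3*y*(3 + y))
T(b, h) = -224/209 (T(b, h) = 2*(-112/209) = -224/209)
(T(54, x(0)) + 147*17)*(25280 - 18556) = (-224/209 + 147*17)*(25280 - 18556) = (-224/209 + 2499)*6724 = (522067/209)*6724 = 3510378508/209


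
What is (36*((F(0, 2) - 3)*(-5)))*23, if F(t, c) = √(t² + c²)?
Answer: 4140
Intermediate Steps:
F(t, c) = √(c² + t²)
(36*((F(0, 2) - 3)*(-5)))*23 = (36*((√(2² + 0²) - 3)*(-5)))*23 = (36*((√(4 + 0) - 3)*(-5)))*23 = (36*((√4 - 3)*(-5)))*23 = (36*((2 - 3)*(-5)))*23 = (36*(-1*(-5)))*23 = (36*5)*23 = 180*23 = 4140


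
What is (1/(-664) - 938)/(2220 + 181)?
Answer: -622833/1594264 ≈ -0.39067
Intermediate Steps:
(1/(-664) - 938)/(2220 + 181) = (-1/664 - 938)/2401 = -622833/664*1/2401 = -622833/1594264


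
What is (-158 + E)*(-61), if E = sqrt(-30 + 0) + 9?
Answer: 9089 - 61*I*sqrt(30) ≈ 9089.0 - 334.11*I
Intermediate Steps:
E = 9 + I*sqrt(30) (E = sqrt(-30) + 9 = I*sqrt(30) + 9 = 9 + I*sqrt(30) ≈ 9.0 + 5.4772*I)
(-158 + E)*(-61) = (-158 + (9 + I*sqrt(30)))*(-61) = (-149 + I*sqrt(30))*(-61) = 9089 - 61*I*sqrt(30)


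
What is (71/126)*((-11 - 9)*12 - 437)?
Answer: -48067/126 ≈ -381.48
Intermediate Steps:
(71/126)*((-11 - 9)*12 - 437) = (71*(1/126))*(-20*12 - 437) = 71*(-240 - 437)/126 = (71/126)*(-677) = -48067/126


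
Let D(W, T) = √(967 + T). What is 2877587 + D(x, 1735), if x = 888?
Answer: 2877587 + √2702 ≈ 2.8776e+6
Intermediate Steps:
2877587 + D(x, 1735) = 2877587 + √(967 + 1735) = 2877587 + √2702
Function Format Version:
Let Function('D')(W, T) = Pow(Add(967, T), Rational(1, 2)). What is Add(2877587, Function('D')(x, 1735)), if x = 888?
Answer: Add(2877587, Pow(2702, Rational(1, 2))) ≈ 2.8776e+6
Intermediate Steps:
Add(2877587, Function('D')(x, 1735)) = Add(2877587, Pow(Add(967, 1735), Rational(1, 2))) = Add(2877587, Pow(2702, Rational(1, 2)))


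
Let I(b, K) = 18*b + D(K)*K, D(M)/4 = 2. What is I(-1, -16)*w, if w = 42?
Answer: -6132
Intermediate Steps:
D(M) = 8 (D(M) = 4*2 = 8)
I(b, K) = 8*K + 18*b (I(b, K) = 18*b + 8*K = 8*K + 18*b)
I(-1, -16)*w = (8*(-16) + 18*(-1))*42 = (-128 - 18)*42 = -146*42 = -6132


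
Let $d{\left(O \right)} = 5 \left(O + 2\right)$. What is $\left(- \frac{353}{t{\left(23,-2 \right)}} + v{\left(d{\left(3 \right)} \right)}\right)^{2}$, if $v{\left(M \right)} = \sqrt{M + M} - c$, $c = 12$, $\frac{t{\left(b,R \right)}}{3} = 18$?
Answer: $\frac{1147801}{2916} - \frac{5005 \sqrt{2}}{27} \approx 131.47$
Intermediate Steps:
$t{\left(b,R \right)} = 54$ ($t{\left(b,R \right)} = 3 \cdot 18 = 54$)
$d{\left(O \right)} = 10 + 5 O$ ($d{\left(O \right)} = 5 \left(2 + O\right) = 10 + 5 O$)
$v{\left(M \right)} = -12 + \sqrt{2} \sqrt{M}$ ($v{\left(M \right)} = \sqrt{M + M} - 12 = \sqrt{2 M} - 12 = \sqrt{2} \sqrt{M} - 12 = -12 + \sqrt{2} \sqrt{M}$)
$\left(- \frac{353}{t{\left(23,-2 \right)}} + v{\left(d{\left(3 \right)} \right)}\right)^{2} = \left(- \frac{353}{54} - \left(12 - \sqrt{2} \sqrt{10 + 5 \cdot 3}\right)\right)^{2} = \left(\left(-353\right) \frac{1}{54} - \left(12 - \sqrt{2} \sqrt{10 + 15}\right)\right)^{2} = \left(- \frac{353}{54} - \left(12 - \sqrt{2} \sqrt{25}\right)\right)^{2} = \left(- \frac{353}{54} - \left(12 - \sqrt{2} \cdot 5\right)\right)^{2} = \left(- \frac{353}{54} - \left(12 - 5 \sqrt{2}\right)\right)^{2} = \left(- \frac{1001}{54} + 5 \sqrt{2}\right)^{2}$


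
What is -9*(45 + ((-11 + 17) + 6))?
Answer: -513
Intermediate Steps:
-9*(45 + ((-11 + 17) + 6)) = -9*(45 + (6 + 6)) = -9*(45 + 12) = -9*57 = -513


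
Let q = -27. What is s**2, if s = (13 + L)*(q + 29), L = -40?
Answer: 2916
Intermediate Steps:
s = -54 (s = (13 - 40)*(-27 + 29) = -27*2 = -54)
s**2 = (-54)**2 = 2916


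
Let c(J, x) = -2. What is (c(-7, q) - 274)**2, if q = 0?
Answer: 76176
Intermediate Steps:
(c(-7, q) - 274)**2 = (-2 - 274)**2 = (-276)**2 = 76176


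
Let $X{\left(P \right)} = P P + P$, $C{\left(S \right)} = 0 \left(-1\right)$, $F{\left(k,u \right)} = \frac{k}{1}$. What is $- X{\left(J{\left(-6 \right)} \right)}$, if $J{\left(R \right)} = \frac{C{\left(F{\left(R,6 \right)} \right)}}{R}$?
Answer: $0$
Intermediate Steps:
$F{\left(k,u \right)} = k$ ($F{\left(k,u \right)} = k 1 = k$)
$C{\left(S \right)} = 0$
$J{\left(R \right)} = 0$ ($J{\left(R \right)} = \frac{0}{R} = 0$)
$X{\left(P \right)} = P + P^{2}$ ($X{\left(P \right)} = P^{2} + P = P + P^{2}$)
$- X{\left(J{\left(-6 \right)} \right)} = - 0 \left(1 + 0\right) = - 0 \cdot 1 = \left(-1\right) 0 = 0$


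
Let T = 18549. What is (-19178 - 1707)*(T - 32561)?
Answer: 292640620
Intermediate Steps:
(-19178 - 1707)*(T - 32561) = (-19178 - 1707)*(18549 - 32561) = -20885*(-14012) = 292640620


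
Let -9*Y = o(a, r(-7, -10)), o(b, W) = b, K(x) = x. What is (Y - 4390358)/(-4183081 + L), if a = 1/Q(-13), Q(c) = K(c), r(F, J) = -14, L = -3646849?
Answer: 102734377/183220362 ≈ 0.56071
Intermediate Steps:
Q(c) = c
a = -1/13 (a = 1/(-13) = -1/13 ≈ -0.076923)
Y = 1/117 (Y = -1/9*(-1/13) = 1/117 ≈ 0.0085470)
(Y - 4390358)/(-4183081 + L) = (1/117 - 4390358)/(-4183081 - 3646849) = -513671885/117/(-7829930) = -513671885/117*(-1/7829930) = 102734377/183220362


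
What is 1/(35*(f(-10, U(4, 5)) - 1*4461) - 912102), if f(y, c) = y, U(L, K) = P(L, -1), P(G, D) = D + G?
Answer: -1/1068587 ≈ -9.3582e-7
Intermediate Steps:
U(L, K) = -1 + L
1/(35*(f(-10, U(4, 5)) - 1*4461) - 912102) = 1/(35*(-10 - 1*4461) - 912102) = 1/(35*(-10 - 4461) - 912102) = 1/(35*(-4471) - 912102) = 1/(-156485 - 912102) = 1/(-1068587) = -1/1068587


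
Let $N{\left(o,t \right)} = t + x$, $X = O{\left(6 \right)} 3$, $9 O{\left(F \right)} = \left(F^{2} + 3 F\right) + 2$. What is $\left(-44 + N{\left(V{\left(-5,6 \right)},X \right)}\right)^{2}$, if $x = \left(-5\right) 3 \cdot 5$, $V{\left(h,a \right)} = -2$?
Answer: $\frac{90601}{9} \approx 10067.0$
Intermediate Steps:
$O{\left(F \right)} = \frac{2}{9} + \frac{F}{3} + \frac{F^{2}}{9}$ ($O{\left(F \right)} = \frac{\left(F^{2} + 3 F\right) + 2}{9} = \frac{2 + F^{2} + 3 F}{9} = \frac{2}{9} + \frac{F}{3} + \frac{F^{2}}{9}$)
$X = \frac{56}{3}$ ($X = \left(\frac{2}{9} + \frac{1}{3} \cdot 6 + \frac{6^{2}}{9}\right) 3 = \left(\frac{2}{9} + 2 + \frac{1}{9} \cdot 36\right) 3 = \left(\frac{2}{9} + 2 + 4\right) 3 = \frac{56}{9} \cdot 3 = \frac{56}{3} \approx 18.667$)
$x = -75$ ($x = \left(-15\right) 5 = -75$)
$N{\left(o,t \right)} = -75 + t$ ($N{\left(o,t \right)} = t - 75 = -75 + t$)
$\left(-44 + N{\left(V{\left(-5,6 \right)},X \right)}\right)^{2} = \left(-44 + \left(-75 + \frac{56}{3}\right)\right)^{2} = \left(-44 - \frac{169}{3}\right)^{2} = \left(- \frac{301}{3}\right)^{2} = \frac{90601}{9}$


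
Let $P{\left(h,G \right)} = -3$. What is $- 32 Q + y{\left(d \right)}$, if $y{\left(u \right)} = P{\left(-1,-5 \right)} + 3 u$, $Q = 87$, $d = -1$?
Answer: $-2790$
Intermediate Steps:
$y{\left(u \right)} = -3 + 3 u$
$- 32 Q + y{\left(d \right)} = \left(-32\right) 87 + \left(-3 + 3 \left(-1\right)\right) = -2784 - 6 = -2790$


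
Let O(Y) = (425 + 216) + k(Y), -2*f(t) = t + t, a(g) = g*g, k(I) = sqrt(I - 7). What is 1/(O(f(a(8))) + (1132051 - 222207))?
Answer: 910485/828982935296 - I*sqrt(71)/828982935296 ≈ 1.0983e-6 - 1.0164e-11*I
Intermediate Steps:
k(I) = sqrt(-7 + I)
a(g) = g**2
f(t) = -t (f(t) = -(t + t)/2 = -t)
O(Y) = 641 + sqrt(-7 + Y) (O(Y) = (425 + 216) + sqrt(-7 + Y) = 641 + sqrt(-7 + Y))
1/(O(f(a(8))) + (1132051 - 222207)) = 1/((641 + sqrt(-7 - 1*8**2)) + (1132051 - 222207)) = 1/((641 + sqrt(-7 - 1*64)) + 909844) = 1/((641 + sqrt(-7 - 64)) + 909844) = 1/((641 + sqrt(-71)) + 909844) = 1/((641 + I*sqrt(71)) + 909844) = 1/(910485 + I*sqrt(71))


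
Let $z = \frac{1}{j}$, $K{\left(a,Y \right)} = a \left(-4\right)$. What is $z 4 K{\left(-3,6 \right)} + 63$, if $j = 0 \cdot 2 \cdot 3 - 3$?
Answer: $47$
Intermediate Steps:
$K{\left(a,Y \right)} = - 4 a$
$j = -3$ ($j = 0 \cdot 3 - 3 = 0 - 3 = -3$)
$z = - \frac{1}{3}$ ($z = \frac{1}{-3} = - \frac{1}{3} \approx -0.33333$)
$z 4 K{\left(-3,6 \right)} + 63 = - \frac{4 \left(\left(-4\right) \left(-3\right)\right)}{3} + 63 = - \frac{4 \cdot 12}{3} + 63 = \left(- \frac{1}{3}\right) 48 + 63 = -16 + 63 = 47$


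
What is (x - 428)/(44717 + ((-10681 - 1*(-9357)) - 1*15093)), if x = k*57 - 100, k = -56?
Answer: -186/1415 ≈ -0.13145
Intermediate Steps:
x = -3292 (x = -56*57 - 100 = -3192 - 100 = -3292)
(x - 428)/(44717 + ((-10681 - 1*(-9357)) - 1*15093)) = (-3292 - 428)/(44717 + ((-10681 - 1*(-9357)) - 1*15093)) = -3720/(44717 + ((-10681 + 9357) - 15093)) = -3720/(44717 + (-1324 - 15093)) = -3720/(44717 - 16417) = -3720/28300 = -3720*1/28300 = -186/1415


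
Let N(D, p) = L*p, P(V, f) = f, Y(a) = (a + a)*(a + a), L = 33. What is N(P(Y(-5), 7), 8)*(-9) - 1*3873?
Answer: -6249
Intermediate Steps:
Y(a) = 4*a² (Y(a) = (2*a)*(2*a) = 4*a²)
N(D, p) = 33*p
N(P(Y(-5), 7), 8)*(-9) - 1*3873 = (33*8)*(-9) - 1*3873 = 264*(-9) - 3873 = -2376 - 3873 = -6249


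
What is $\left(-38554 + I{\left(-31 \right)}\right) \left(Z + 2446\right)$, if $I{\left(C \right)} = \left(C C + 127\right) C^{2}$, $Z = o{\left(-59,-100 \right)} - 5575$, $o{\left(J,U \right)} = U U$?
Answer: $6919193194$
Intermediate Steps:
$o{\left(J,U \right)} = U^{2}$
$Z = 4425$ ($Z = \left(-100\right)^{2} - 5575 = 10000 - 5575 = 4425$)
$I{\left(C \right)} = C^{2} \left(127 + C^{2}\right)$ ($I{\left(C \right)} = \left(C^{2} + 127\right) C^{2} = \left(127 + C^{2}\right) C^{2} = C^{2} \left(127 + C^{2}\right)$)
$\left(-38554 + I{\left(-31 \right)}\right) \left(Z + 2446\right) = \left(-38554 + \left(-31\right)^{2} \left(127 + \left(-31\right)^{2}\right)\right) \left(4425 + 2446\right) = \left(-38554 + 961 \left(127 + 961\right)\right) 6871 = \left(-38554 + 961 \cdot 1088\right) 6871 = \left(-38554 + 1045568\right) 6871 = 1007014 \cdot 6871 = 6919193194$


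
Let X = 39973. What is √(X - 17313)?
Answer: 2*√5665 ≈ 150.53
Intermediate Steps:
√(X - 17313) = √(39973 - 17313) = √22660 = 2*√5665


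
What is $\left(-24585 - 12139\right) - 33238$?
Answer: $-69962$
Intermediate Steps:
$\left(-24585 - 12139\right) - 33238 = -36724 - 33238 = -69962$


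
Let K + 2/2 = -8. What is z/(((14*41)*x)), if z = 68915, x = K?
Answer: -9845/738 ≈ -13.340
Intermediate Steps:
K = -9 (K = -1 - 8 = -9)
x = -9
z/(((14*41)*x)) = 68915/(((14*41)*(-9))) = 68915/((574*(-9))) = 68915/(-5166) = 68915*(-1/5166) = -9845/738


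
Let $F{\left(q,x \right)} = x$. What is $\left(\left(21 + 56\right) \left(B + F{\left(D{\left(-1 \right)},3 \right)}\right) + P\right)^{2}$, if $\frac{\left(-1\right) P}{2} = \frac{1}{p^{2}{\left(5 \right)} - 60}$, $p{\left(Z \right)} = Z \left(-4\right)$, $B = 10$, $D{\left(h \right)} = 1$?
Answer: $\frac{28957488561}{28900} \approx 1.002 \cdot 10^{6}$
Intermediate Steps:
$p{\left(Z \right)} = - 4 Z$
$P = - \frac{1}{170}$ ($P = - \frac{2}{\left(\left(-4\right) 5\right)^{2} - 60} = - \frac{2}{\left(-20\right)^{2} - 60} = - \frac{2}{400 - 60} = - \frac{2}{340} = \left(-2\right) \frac{1}{340} = - \frac{1}{170} \approx -0.0058824$)
$\left(\left(21 + 56\right) \left(B + F{\left(D{\left(-1 \right)},3 \right)}\right) + P\right)^{2} = \left(\left(21 + 56\right) \left(10 + 3\right) - \frac{1}{170}\right)^{2} = \left(77 \cdot 13 - \frac{1}{170}\right)^{2} = \left(1001 - \frac{1}{170}\right)^{2} = \left(\frac{170169}{170}\right)^{2} = \frac{28957488561}{28900}$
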